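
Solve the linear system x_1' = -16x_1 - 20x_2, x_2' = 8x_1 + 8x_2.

Coefficient matrix A = [[-16, -20], [8, 8]].
Characteristic polynomial det(A - λI) = λ^2 + 8λ + 32 = 0.
Eigenvalues λ = -4 ± 4i (complex conjugate pair).
For λ=-4+4i: an eigenvector is (-2,1) - i(1,-1) = (-2 - i, 1 + i).
A real fundamental pair from Re and Im of e^((-4+4i)t)v: X_1 = e^(-4t)(cos(4t)·(-2,1) + sin(4t)·(1,-1)), X_2 = e^(-4t)(sin(4t)·(-2,1) - cos(4t)·(1,-1)).
General solution: C_1X_1 + C_2X_2.

x_1(t) = C_1e^(-4t)sin(4t) - 2C_1e^(-4t)cos(4t) - 2C_2e^(-4t)sin(4t) - C_2e^(-4t)cos(4t), x_2(t) = -C_1e^(-4t)sin(4t) + C_1e^(-4t)cos(4t) + C_2e^(-4t)sin(4t) + C_2e^(-4t)cos(4t)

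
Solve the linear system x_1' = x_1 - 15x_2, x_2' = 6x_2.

Coefficient matrix A = [[1, -15], [0, 6]].
Characteristic polynomial det(A - λI) = λ^2 - 7λ + 6 = 0.
Eigenvalues λ = 6, 1.
For λ=6: (A-λI) row 1 is [-5, -15], so an eigenvector is (3, -1).
For λ=1: (A-λI) row 1 is [0, -15], so an eigenvector is (1, 0).
General solution: c_1e^(6t)(3,-1) + c_2e^(t)(1,0).

x_1(t) = 3c_1e^(6t) + c_2e^(t), x_2(t) = -c_1e^(6t)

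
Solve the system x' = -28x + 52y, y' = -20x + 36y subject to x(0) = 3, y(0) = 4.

x(t) = 28e^(4t)sin(4t) + 3e^(4t)cos(4t), y(t) = 17e^(4t)sin(4t) + 4e^(4t)cos(4t)

Coefficient matrix A = [[-28, 52], [-20, 36]].
Characteristic polynomial det(A - λI) = λ^2 - 8λ + 32 = 0.
Eigenvalues λ = 4 ± 4i (complex conjugate pair).
For λ=4+4i: an eigenvector is (2,1) - i(-3,-2) = (2 + 3i, 1 + 2i).
A real fundamental pair from Re and Im of e^((4+4i)t)v: X_1 = e^(4t)(cos(4t)·(2,1) + sin(4t)·(-3,-2)), X_2 = e^(4t)(sin(4t)·(2,1) - cos(4t)·(-3,-2)).
General solution: K_1X_1 + K_2X_2.
Applying x(0)=3, y(0)=4 gives K_1=-6, K_2=5.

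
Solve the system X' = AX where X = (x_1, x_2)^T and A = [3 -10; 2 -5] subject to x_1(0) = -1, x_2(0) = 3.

x_1(t) = -17e^(-t)sin(2t) - e^(-t)cos(2t), x_2(t) = -7e^(-t)sin(2t) + 3e^(-t)cos(2t)

Coefficient matrix A = [[3, -10], [2, -5]].
Characteristic polynomial det(A - λI) = λ^2 + 2λ + 5 = 0.
Eigenvalues λ = -1 ± 2i (complex conjugate pair).
For λ=-1+2i: an eigenvector is (1,0) - i(2,1) = (1 - 2i, 0 - i).
A real fundamental pair from Re and Im of e^((-1+2i)t)v: X_1 = e^(-t)(cos(2t)·(1,0) + sin(2t)·(2,1)), X_2 = e^(-t)(sin(2t)·(1,0) - cos(2t)·(2,1)).
General solution: c_1X_1 + c_2X_2.
Applying x_1(0)=-1, x_2(0)=3 gives c_1=-7, c_2=-3.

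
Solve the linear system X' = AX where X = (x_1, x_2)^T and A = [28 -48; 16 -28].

Coefficient matrix A = [[28, -48], [16, -28]].
Characteristic polynomial det(A - λI) = λ^2 - 16 = 0.
Eigenvalues λ = 4, -4.
For λ=4: (A-λI) row 1 is [24, -48], so an eigenvector is (2, 1).
For λ=-4: (A-λI) row 1 is [32, -48], so an eigenvector is (-3, -2).
General solution: c_1e^(4t)(2,1) + c_2e^(-4t)(-3,-2).

x_1(t) = 2c_1e^(4t) - 3c_2e^(-4t), x_2(t) = c_1e^(4t) - 2c_2e^(-4t)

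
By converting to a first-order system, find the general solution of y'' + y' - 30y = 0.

Let x_1 = y, x_2 = y'. Then x_1' = x_2 and x_2' = 30x_1 - x_2.
A = [[0,1],[30,-1]]; det(A-λI) = λ^2 + λ - 30.
Eigenvalues λ = -6, 5 with eigenvectors (1,-6), (1,5).

y(t) = C_1e^(-6t) + C_2e^(5t)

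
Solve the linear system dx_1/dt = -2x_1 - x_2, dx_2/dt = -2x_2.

x_1(t) = c_1e^(-2t) + c_2te^(-2t) + c_2e^(-2t), x_2(t) = -c_2e^(-2t)

Coefficient matrix A = [[-2, -1], [0, -2]].
Characteristic polynomial det(A - λI) = λ^2 + 4λ + 4 = 0.
Single eigenvalue λ = -2 with algebraic multiplicity 2.
Eigenvector v = (1,0); generalized eigenvector w with (A-λI)w=v is (1,-1).
General solution: e^(-2t)[c_1·v + c_2·(t·v + w)].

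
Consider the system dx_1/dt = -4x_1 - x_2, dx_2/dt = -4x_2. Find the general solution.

Coefficient matrix A = [[-4, -1], [0, -4]].
Characteristic polynomial det(A - λI) = λ^2 + 8λ + 16 = 0.
Single eigenvalue λ = -4 with algebraic multiplicity 2.
Eigenvector v = (-1,0); generalized eigenvector w with (A-λI)w=v is (3,1).
General solution: e^(-4t)[c_1·v + c_2·(t·v + w)].

x_1(t) = -c_1e^(-4t) - c_2te^(-4t) + 3c_2e^(-4t), x_2(t) = c_2e^(-4t)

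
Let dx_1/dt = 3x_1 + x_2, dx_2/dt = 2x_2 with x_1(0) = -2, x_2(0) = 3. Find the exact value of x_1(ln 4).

A = [[3,1],[0,2]]; eigenvalues λ = 2, 3.
Eigenvectors: (1,-1) for λ=2, (1,0) for λ=3.
From the initial condition, c_1 = -3, c_2 = 1.
x_1(ln 4) = (-3)(4^2)(1) + (1)(4^3)(1) = 16.

16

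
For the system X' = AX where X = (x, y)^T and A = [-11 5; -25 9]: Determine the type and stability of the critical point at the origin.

stable spiral

A = [[-11,5],[-25,9]]; det(A-λI) = λ^2 + 2λ + 26.
λ = -1 ± 5i: negative real part.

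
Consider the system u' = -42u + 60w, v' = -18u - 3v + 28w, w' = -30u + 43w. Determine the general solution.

u(t) = 3K_2e^(-2t) + 4K_3e^(3t), v(t) = K_1e^(-3t) + 2K_2e^(-2t) + 2K_3e^(3t), w(t) = 2K_2e^(-2t) + 3K_3e^(3t)

Coefficient matrix A = [[-42, 0, 60], [-18, -3, 28], [-30, 0, 43]].
det(A - λI) = 0 gives eigenvalues λ = -3, -2, 3.
For λ=-3: eigenvector (0,1,0).
For λ=-2: eigenvector (3,2,2).
For λ=3: eigenvector (4,2,3).
General solution: K_1e^(-3t)(0,1,0) + K_2e^(-2t)(3,2,2) + K_3e^(3t)(4,2,3).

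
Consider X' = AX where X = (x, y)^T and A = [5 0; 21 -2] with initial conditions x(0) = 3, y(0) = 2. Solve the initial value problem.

x(t) = 3e^(5t), y(t) = 9e^(5t) - 7e^(-2t)

Coefficient matrix A = [[5, 0], [21, -2]].
Characteristic polynomial det(A - λI) = λ^2 - 3λ - 10 = 0.
Eigenvalues λ = -2, 5.
For λ=-2: (A-λI) row 1 is [7, 0], so an eigenvector is (0, -1).
For λ=5: (A-λI) row 2 is [21, -7], so an eigenvector is (1, 3).
General solution: c_1e^(-2t)(0,-1) + c_2e^(5t)(1,3).
Applying x(0)=3, y(0)=2 gives c_1=7, c_2=3.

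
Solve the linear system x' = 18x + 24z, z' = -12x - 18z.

x(t) = 2C_1e^(6t) + C_2e^(-6t), z(t) = -C_1e^(6t) - C_2e^(-6t)

Coefficient matrix A = [[18, 24], [-12, -18]].
Characteristic polynomial det(A - λI) = λ^2 - 36 = 0.
Eigenvalues λ = 6, -6.
For λ=6: (A-λI) row 1 is [12, 24], so an eigenvector is (2, -1).
For λ=-6: (A-λI) row 1 is [24, 24], so an eigenvector is (1, -1).
General solution: C_1e^(6t)(2,-1) + C_2e^(-6t)(1,-1).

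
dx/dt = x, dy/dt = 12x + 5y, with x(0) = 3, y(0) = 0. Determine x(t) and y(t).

x(t) = 3e^(t), y(t) = 9e^(5t) - 9e^(t)

Coefficient matrix A = [[1, 0], [12, 5]].
Characteristic polynomial det(A - λI) = λ^2 - 6λ + 5 = 0.
Eigenvalues λ = 5, 1.
For λ=5: (A-λI) row 1 is [-4, 0], so an eigenvector is (0, 1).
For λ=1: (A-λI) row 2 is [12, 4], so an eigenvector is (1, -3).
General solution: c_1e^(5t)(0,1) + c_2e^(t)(1,-3).
Applying x(0)=3, y(0)=0 gives c_1=9, c_2=3.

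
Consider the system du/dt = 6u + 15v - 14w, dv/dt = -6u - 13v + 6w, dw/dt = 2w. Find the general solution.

Coefficient matrix A = [[6, 15, -14], [-6, -13, 6], [0, 0, 2]].
det(A - λI) = 0 gives eigenvalues λ = -4, -3, 2.
For λ=-4: eigenvector (-3,2,0).
For λ=-3: eigenvector (-5,3,0).
For λ=2: eigenvector (-4,2,1).
General solution: C_1e^(-4t)(-3,2,0) + C_2e^(-3t)(-5,3,0) + C_3e^(2t)(-4,2,1).

u(t) = -3C_1e^(-4t) - 5C_2e^(-3t) - 4C_3e^(2t), v(t) = 2C_1e^(-4t) + 3C_2e^(-3t) + 2C_3e^(2t), w(t) = C_3e^(2t)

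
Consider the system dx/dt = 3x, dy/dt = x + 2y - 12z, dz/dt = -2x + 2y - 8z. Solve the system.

Coefficient matrix A = [[3, 0, 0], [1, 2, -12], [-2, 2, -8]].
det(A - λI) = 0 gives eigenvalues λ = 3, -2, -4.
For λ=3: eigenvector (1,1,0).
For λ=-2: eigenvector (0,3,1).
For λ=-4: eigenvector (0,2,1).
General solution: K_1e^(3t)(1,1,0) + K_2e^(-2t)(0,3,1) + K_3e^(-4t)(0,2,1).

x(t) = K_1e^(3t), y(t) = K_1e^(3t) + 3K_2e^(-2t) + 2K_3e^(-4t), z(t) = K_2e^(-2t) + K_3e^(-4t)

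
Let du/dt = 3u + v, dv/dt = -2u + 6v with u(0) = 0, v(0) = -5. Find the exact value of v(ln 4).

-8960

A = [[3,1],[-2,6]]; eigenvalues λ = 5, 4.
Eigenvectors: (1,2) for λ=5, (-1,-1) for λ=4.
From the initial condition, c_1 = -5, c_2 = -5.
v(ln 4) = (-5)(4^5)(2) + (-5)(4^4)(-1) = -8960.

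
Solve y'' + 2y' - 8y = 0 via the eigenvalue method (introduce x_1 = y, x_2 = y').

Let x_1 = y, x_2 = y'. Then x_1' = x_2 and x_2' = 8x_1 - 2x_2.
A = [[0,1],[8,-2]]; det(A-λI) = λ^2 + 2λ - 8.
Eigenvalues λ = 2, -4 with eigenvectors (1,2), (1,-4).

y(t) = K_1e^(2t) + K_2e^(-4t)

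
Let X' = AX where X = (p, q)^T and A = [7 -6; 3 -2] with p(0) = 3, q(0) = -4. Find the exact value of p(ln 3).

A = [[7,-6],[3,-2]]; eigenvalues λ = 4, 1.
Eigenvectors: (2,1) for λ=4, (-1,-1) for λ=1.
From the initial condition, c_1 = 7, c_2 = 11.
p(ln 3) = (7)(3^4)(2) + (11)(3^1)(-1) = 1101.

1101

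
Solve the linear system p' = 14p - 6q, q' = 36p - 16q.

p(t) = -C_1e^(-4t) - C_2e^(2t), q(t) = -3C_1e^(-4t) - 2C_2e^(2t)

Coefficient matrix A = [[14, -6], [36, -16]].
Characteristic polynomial det(A - λI) = λ^2 + 2λ - 8 = 0.
Eigenvalues λ = -4, 2.
For λ=-4: (A-λI) row 1 is [18, -6], so an eigenvector is (-1, -3).
For λ=2: (A-λI) row 1 is [12, -6], so an eigenvector is (-1, -2).
General solution: C_1e^(-4t)(-1,-3) + C_2e^(2t)(-1,-2).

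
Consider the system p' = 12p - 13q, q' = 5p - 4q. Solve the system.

Coefficient matrix A = [[12, -13], [5, -4]].
Characteristic polynomial det(A - λI) = λ^2 - 8λ + 17 = 0.
Eigenvalues λ = 4 ± i (complex conjugate pair).
For λ=4+i: an eigenvector is (-3,-2) - i(2,1) = (-3 - 2i, -2 - i).
A real fundamental pair from Re and Im of e^((4+i)t)v: X_1 = e^(4t)(cos(t)·(-3,-2) + sin(t)·(2,1)), X_2 = e^(4t)(sin(t)·(-3,-2) - cos(t)·(2,1)).
General solution: C_1X_1 + C_2X_2.

p(t) = 2C_1e^(4t)sin(t) - 3C_1e^(4t)cos(t) - 3C_2e^(4t)sin(t) - 2C_2e^(4t)cos(t), q(t) = C_1e^(4t)sin(t) - 2C_1e^(4t)cos(t) - 2C_2e^(4t)sin(t) - C_2e^(4t)cos(t)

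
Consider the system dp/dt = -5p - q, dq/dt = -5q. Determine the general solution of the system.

Coefficient matrix A = [[-5, -1], [0, -5]].
Characteristic polynomial det(A - λI) = λ^2 + 10λ + 25 = 0.
Single eigenvalue λ = -5 with algebraic multiplicity 2.
Eigenvector v = (-1,0); generalized eigenvector w with (A-λI)w=v is (1,1).
General solution: e^(-5t)[K_1·v + K_2·(t·v + w)].

p(t) = -K_1e^(-5t) - K_2te^(-5t) + K_2e^(-5t), q(t) = K_2e^(-5t)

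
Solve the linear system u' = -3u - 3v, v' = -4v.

u(t) = K_1e^(-3t) - 3K_2e^(-4t), v(t) = -K_2e^(-4t)

Coefficient matrix A = [[-3, -3], [0, -4]].
Characteristic polynomial det(A - λI) = λ^2 + 7λ + 12 = 0.
Eigenvalues λ = -3, -4.
For λ=-3: (A-λI) row 1 is [0, -3], so an eigenvector is (1, 0).
For λ=-4: (A-λI) row 1 is [1, -3], so an eigenvector is (-3, -1).
General solution: K_1e^(-3t)(1,0) + K_2e^(-4t)(-3,-1).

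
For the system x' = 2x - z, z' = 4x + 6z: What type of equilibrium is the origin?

A = [[2,-1],[4,6]]; det(A-λI) = λ^2 - 8λ + 16.
repeated λ = 4 with a single eigenvector.

unstable improper node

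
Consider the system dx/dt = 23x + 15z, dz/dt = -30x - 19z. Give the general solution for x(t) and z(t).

Coefficient matrix A = [[23, 15], [-30, -19]].
Characteristic polynomial det(A - λI) = λ^2 - 4λ + 13 = 0.
Eigenvalues λ = 2 ± 3i (complex conjugate pair).
For λ=2+3i: an eigenvector is (1,-1) - i(2,-3) = (1 - 2i, -1 + 3i).
A real fundamental pair from Re and Im of e^((2+3i)t)v: X_1 = e^(2t)(cos(3t)·(1,-1) + sin(3t)·(2,-3)), X_2 = e^(2t)(sin(3t)·(1,-1) - cos(3t)·(2,-3)).
General solution: C_1X_1 + C_2X_2.

x(t) = 2C_1e^(2t)sin(3t) + C_1e^(2t)cos(3t) + C_2e^(2t)sin(3t) - 2C_2e^(2t)cos(3t), z(t) = -3C_1e^(2t)sin(3t) - C_1e^(2t)cos(3t) - C_2e^(2t)sin(3t) + 3C_2e^(2t)cos(3t)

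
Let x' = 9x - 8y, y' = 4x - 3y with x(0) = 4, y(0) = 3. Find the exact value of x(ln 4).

A = [[9,-8],[4,-3]]; eigenvalues λ = 1, 5.
Eigenvectors: (-1,-1) for λ=1, (2,1) for λ=5.
From the initial condition, c_1 = -2, c_2 = 1.
x(ln 4) = (-2)(4^1)(-1) + (1)(4^5)(2) = 2056.

2056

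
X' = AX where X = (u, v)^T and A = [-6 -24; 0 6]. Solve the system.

u(t) = -2c_1e^(6t) - c_2e^(-6t), v(t) = c_1e^(6t)

Coefficient matrix A = [[-6, -24], [0, 6]].
Characteristic polynomial det(A - λI) = λ^2 - 36 = 0.
Eigenvalues λ = 6, -6.
For λ=6: (A-λI) row 1 is [-12, -24], so an eigenvector is (-2, 1).
For λ=-6: (A-λI) row 1 is [0, -24], so an eigenvector is (-1, 0).
General solution: c_1e^(6t)(-2,1) + c_2e^(-6t)(-1,0).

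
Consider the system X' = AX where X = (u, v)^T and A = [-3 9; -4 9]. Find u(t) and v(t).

u(t) = 3c_1e^(3t) + 3c_2te^(3t) - 2c_2e^(3t), v(t) = 2c_1e^(3t) + 2c_2te^(3t) - c_2e^(3t)

Coefficient matrix A = [[-3, 9], [-4, 9]].
Characteristic polynomial det(A - λI) = λ^2 - 6λ + 9 = 0.
Single eigenvalue λ = 3 with algebraic multiplicity 2.
Eigenvector v = (3,2); generalized eigenvector w with (A-λI)w=v is (-2,-1).
General solution: e^(3t)[c_1·v + c_2·(t·v + w)].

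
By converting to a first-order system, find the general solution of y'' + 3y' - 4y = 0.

y(t) = c_1e^(t) + c_2e^(-4t)

Let x_1 = y, x_2 = y'. Then x_1' = x_2 and x_2' = 4x_1 - 3x_2.
A = [[0,1],[4,-3]]; det(A-λI) = λ^2 + 3λ - 4.
Eigenvalues λ = 1, -4 with eigenvectors (1,1), (1,-4).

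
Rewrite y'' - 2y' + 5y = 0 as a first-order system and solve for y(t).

Let x_1 = y, x_2 = y'. Then x_1' = x_2 and x_2' = -5x_1 + 2x_2.
A = [[0,1],[-5,2]]; det(A-λI) = λ^2 - 2λ + 5.
Eigenvalues λ = 1 ± 2i.

y(t) = K_1e^(t)cos(2t) + K_2e^(t)sin(2t)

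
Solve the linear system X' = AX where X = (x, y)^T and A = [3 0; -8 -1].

x(t) = -K_1e^(3t), y(t) = 2K_1e^(3t) - K_2e^(-t)

Coefficient matrix A = [[3, 0], [-8, -1]].
Characteristic polynomial det(A - λI) = λ^2 - 2λ - 3 = 0.
Eigenvalues λ = 3, -1.
For λ=3: (A-λI) row 2 is [-8, -4], so an eigenvector is (-1, 2).
For λ=-1: (A-λI) row 1 is [4, 0], so an eigenvector is (0, -1).
General solution: K_1e^(3t)(-1,2) + K_2e^(-t)(0,-1).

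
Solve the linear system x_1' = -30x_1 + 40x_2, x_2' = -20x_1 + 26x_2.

x_1(t) = -c_1e^(-2t)sin(4t) + 3c_1e^(-2t)cos(4t) + 3c_2e^(-2t)sin(4t) + c_2e^(-2t)cos(4t), x_2(t) = -c_1e^(-2t)sin(4t) + 2c_1e^(-2t)cos(4t) + 2c_2e^(-2t)sin(4t) + c_2e^(-2t)cos(4t)

Coefficient matrix A = [[-30, 40], [-20, 26]].
Characteristic polynomial det(A - λI) = λ^2 + 4λ + 20 = 0.
Eigenvalues λ = -2 ± 4i (complex conjugate pair).
For λ=-2+4i: an eigenvector is (3,2) - i(-1,-1) = (3 + i, 2 + i).
A real fundamental pair from Re and Im of e^((-2+4i)t)v: X_1 = e^(-2t)(cos(4t)·(3,2) + sin(4t)·(-1,-1)), X_2 = e^(-2t)(sin(4t)·(3,2) - cos(4t)·(-1,-1)).
General solution: c_1X_1 + c_2X_2.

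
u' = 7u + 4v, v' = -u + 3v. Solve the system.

u(t) = 2c_1e^(5t) + 2c_2te^(5t) - c_2e^(5t), v(t) = -c_1e^(5t) - c_2te^(5t) + c_2e^(5t)

Coefficient matrix A = [[7, 4], [-1, 3]].
Characteristic polynomial det(A - λI) = λ^2 - 10λ + 25 = 0.
Single eigenvalue λ = 5 with algebraic multiplicity 2.
Eigenvector v = (2,-1); generalized eigenvector w with (A-λI)w=v is (-1,1).
General solution: e^(5t)[c_1·v + c_2·(t·v + w)].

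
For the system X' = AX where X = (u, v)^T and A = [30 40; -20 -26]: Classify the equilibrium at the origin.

unstable spiral

A = [[30,40],[-20,-26]]; det(A-λI) = λ^2 - 4λ + 20.
λ = 2 ± 4i: positive real part.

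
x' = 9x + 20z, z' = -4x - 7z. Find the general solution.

Coefficient matrix A = [[9, 20], [-4, -7]].
Characteristic polynomial det(A - λI) = λ^2 - 2λ + 17 = 0.
Eigenvalues λ = 1 ± 4i (complex conjugate pair).
For λ=1+4i: an eigenvector is (-1,0) - i(-2,1) = (-1 + 2i, 0 - i).
A real fundamental pair from Re and Im of e^((1+4i)t)v: X_1 = e^(t)(cos(4t)·(-1,0) + sin(4t)·(-2,1)), X_2 = e^(t)(sin(4t)·(-1,0) - cos(4t)·(-2,1)).
General solution: K_1X_1 + K_2X_2.

x(t) = -2K_1e^(t)sin(4t) - K_1e^(t)cos(4t) - K_2e^(t)sin(4t) + 2K_2e^(t)cos(4t), z(t) = K_1e^(t)sin(4t) - K_2e^(t)cos(4t)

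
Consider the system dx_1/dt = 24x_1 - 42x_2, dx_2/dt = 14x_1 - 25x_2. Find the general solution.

Coefficient matrix A = [[24, -42], [14, -25]].
Characteristic polynomial det(A - λI) = λ^2 + λ - 12 = 0.
Eigenvalues λ = 3, -4.
For λ=3: (A-λI) row 1 is [21, -42], so an eigenvector is (2, 1).
For λ=-4: (A-λI) row 1 is [28, -42], so an eigenvector is (3, 2).
General solution: K_1e^(3t)(2,1) + K_2e^(-4t)(3,2).

x_1(t) = 2K_1e^(3t) + 3K_2e^(-4t), x_2(t) = K_1e^(3t) + 2K_2e^(-4t)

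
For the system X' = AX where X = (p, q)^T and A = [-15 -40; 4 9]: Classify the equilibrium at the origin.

A = [[-15,-40],[4,9]]; det(A-λI) = λ^2 + 6λ + 25.
λ = -3 ± 4i: negative real part.

stable spiral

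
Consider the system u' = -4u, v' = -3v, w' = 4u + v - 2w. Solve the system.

u(t) = c_1e^(-4t), v(t) = c_2e^(-3t), w(t) = -2c_1e^(-4t) - c_2e^(-3t) + c_3e^(-2t)

Coefficient matrix A = [[-4, 0, 0], [0, -3, 0], [4, 1, -2]].
det(A - λI) = 0 gives eigenvalues λ = -4, -3, -2.
For λ=-4: eigenvector (1,0,-2).
For λ=-3: eigenvector (0,1,-1).
For λ=-2: eigenvector (0,0,1).
General solution: c_1e^(-4t)(1,0,-2) + c_2e^(-3t)(0,1,-1) + c_3e^(-2t)(0,0,1).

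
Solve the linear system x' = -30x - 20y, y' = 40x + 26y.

x(t) = K_1e^(-2t)sin(4t) + 2K_1e^(-2t)cos(4t) + 2K_2e^(-2t)sin(4t) - K_2e^(-2t)cos(4t), y(t) = -K_1e^(-2t)sin(4t) - 3K_1e^(-2t)cos(4t) - 3K_2e^(-2t)sin(4t) + K_2e^(-2t)cos(4t)

Coefficient matrix A = [[-30, -20], [40, 26]].
Characteristic polynomial det(A - λI) = λ^2 + 4λ + 20 = 0.
Eigenvalues λ = -2 ± 4i (complex conjugate pair).
For λ=-2+4i: an eigenvector is (2,-3) - i(1,-1) = (2 - i, -3 + i).
A real fundamental pair from Re and Im of e^((-2+4i)t)v: X_1 = e^(-2t)(cos(4t)·(2,-3) + sin(4t)·(1,-1)), X_2 = e^(-2t)(sin(4t)·(2,-3) - cos(4t)·(1,-1)).
General solution: K_1X_1 + K_2X_2.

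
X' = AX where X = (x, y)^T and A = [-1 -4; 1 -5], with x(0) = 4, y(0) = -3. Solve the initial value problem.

x(t) = 20te^(-3t) + 4e^(-3t), y(t) = 10te^(-3t) - 3e^(-3t)

Coefficient matrix A = [[-1, -4], [1, -5]].
Characteristic polynomial det(A - λI) = λ^2 + 6λ + 9 = 0.
Single eigenvalue λ = -3 with algebraic multiplicity 2.
Eigenvector v = (2,1); generalized eigenvector w with (A-λI)w=v is (-1,-1).
General solution: e^(-3t)[c_1·v + c_2·(t·v + w)].
Applying x(0)=4, y(0)=-3 gives c_1=7, c_2=10.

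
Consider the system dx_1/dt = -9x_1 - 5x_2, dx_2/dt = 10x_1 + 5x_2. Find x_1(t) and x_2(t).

x_1(t) = -c_1e^(-2t)sin(t) - 2c_1e^(-2t)cos(t) - 2c_2e^(-2t)sin(t) + c_2e^(-2t)cos(t), x_2(t) = c_1e^(-2t)sin(t) + 3c_1e^(-2t)cos(t) + 3c_2e^(-2t)sin(t) - c_2e^(-2t)cos(t)

Coefficient matrix A = [[-9, -5], [10, 5]].
Characteristic polynomial det(A - λI) = λ^2 + 4λ + 5 = 0.
Eigenvalues λ = -2 ± i (complex conjugate pair).
For λ=-2+i: an eigenvector is (-2,3) - i(-1,1) = (-2 + i, 3 - i).
A real fundamental pair from Re and Im of e^((-2+i)t)v: X_1 = e^(-2t)(cos(t)·(-2,3) + sin(t)·(-1,1)), X_2 = e^(-2t)(sin(t)·(-2,3) - cos(t)·(-1,1)).
General solution: c_1X_1 + c_2X_2.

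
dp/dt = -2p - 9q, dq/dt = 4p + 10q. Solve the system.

p(t) = 3C_1e^(4t) + 3C_2te^(4t) + C_2e^(4t), q(t) = -2C_1e^(4t) - 2C_2te^(4t) - C_2e^(4t)

Coefficient matrix A = [[-2, -9], [4, 10]].
Characteristic polynomial det(A - λI) = λ^2 - 8λ + 16 = 0.
Single eigenvalue λ = 4 with algebraic multiplicity 2.
Eigenvector v = (3,-2); generalized eigenvector w with (A-λI)w=v is (1,-1).
General solution: e^(4t)[C_1·v + C_2·(t·v + w)].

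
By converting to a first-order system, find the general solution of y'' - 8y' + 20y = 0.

Let x_1 = y, x_2 = y'. Then x_1' = x_2 and x_2' = -20x_1 + 8x_2.
A = [[0,1],[-20,8]]; det(A-λI) = λ^2 - 8λ + 20.
Eigenvalues λ = 4 ± 2i.

y(t) = C_1e^(4t)cos(2t) + C_2e^(4t)sin(2t)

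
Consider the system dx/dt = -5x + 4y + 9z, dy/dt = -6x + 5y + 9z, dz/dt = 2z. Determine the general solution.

x(t) = 3c_1e^(2t) + 2c_2e^(t) + c_3e^(-t), y(t) = 3c_1e^(2t) + 3c_2e^(t) + c_3e^(-t), z(t) = c_1e^(2t)

Coefficient matrix A = [[-5, 4, 9], [-6, 5, 9], [0, 0, 2]].
det(A - λI) = 0 gives eigenvalues λ = 2, 1, -1.
For λ=2: eigenvector (3,3,1).
For λ=1: eigenvector (2,3,0).
For λ=-1: eigenvector (1,1,0).
General solution: c_1e^(2t)(3,3,1) + c_2e^(t)(2,3,0) + c_3e^(-t)(1,1,0).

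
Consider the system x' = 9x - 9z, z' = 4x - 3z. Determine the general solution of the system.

x(t) = 3K_1e^(3t) + 3K_2te^(3t) - K_2e^(3t), z(t) = 2K_1e^(3t) + 2K_2te^(3t) - K_2e^(3t)

Coefficient matrix A = [[9, -9], [4, -3]].
Characteristic polynomial det(A - λI) = λ^2 - 6λ + 9 = 0.
Single eigenvalue λ = 3 with algebraic multiplicity 2.
Eigenvector v = (3,2); generalized eigenvector w with (A-λI)w=v is (-1,-1).
General solution: e^(3t)[K_1·v + K_2·(t·v + w)].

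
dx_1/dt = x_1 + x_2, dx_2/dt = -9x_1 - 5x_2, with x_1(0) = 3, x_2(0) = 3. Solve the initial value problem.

Coefficient matrix A = [[1, 1], [-9, -5]].
Characteristic polynomial det(A - λI) = λ^2 + 4λ + 4 = 0.
Single eigenvalue λ = -2 with algebraic multiplicity 2.
Eigenvector v = (-1,3); generalized eigenvector w with (A-λI)w=v is (-1,2).
General solution: e^(-2t)[C_1·v + C_2·(t·v + w)].
Applying x_1(0)=3, x_2(0)=3 gives C_1=9, C_2=-12.

x_1(t) = 12te^(-2t) + 3e^(-2t), x_2(t) = -36te^(-2t) + 3e^(-2t)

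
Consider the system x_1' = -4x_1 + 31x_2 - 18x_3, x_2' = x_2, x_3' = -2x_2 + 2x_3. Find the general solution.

Coefficient matrix A = [[-4, 31, -18], [0, 1, 0], [0, -2, 2]].
det(A - λI) = 0 gives eigenvalues λ = 2, 1, -4.
For λ=2: eigenvector (-3,0,1).
For λ=1: eigenvector (-1,1,2).
For λ=-4: eigenvector (1,0,0).
General solution: K_1e^(2t)(-3,0,1) + K_2e^(t)(-1,1,2) + K_3e^(-4t)(1,0,0).

x_1(t) = -3K_1e^(2t) - K_2e^(t) + K_3e^(-4t), x_2(t) = K_2e^(t), x_3(t) = K_1e^(2t) + 2K_2e^(t)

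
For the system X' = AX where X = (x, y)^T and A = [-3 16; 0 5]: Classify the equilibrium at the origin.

A = [[-3,16],[0,5]]; det(A-λI) = λ^2 - 2λ - 15.
λ = 5, -3: opposite signs.

saddle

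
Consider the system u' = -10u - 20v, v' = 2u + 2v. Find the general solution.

u(t) = 3K_1e^(-4t)sin(2t) - K_1e^(-4t)cos(2t) - K_2e^(-4t)sin(2t) - 3K_2e^(-4t)cos(2t), v(t) = -K_1e^(-4t)sin(2t) + K_2e^(-4t)cos(2t)

Coefficient matrix A = [[-10, -20], [2, 2]].
Characteristic polynomial det(A - λI) = λ^2 + 8λ + 20 = 0.
Eigenvalues λ = -4 ± 2i (complex conjugate pair).
For λ=-4+2i: an eigenvector is (-1,0) - i(3,-1) = (-1 - 3i, 0 + i).
A real fundamental pair from Re and Im of e^((-4+2i)t)v: X_1 = e^(-4t)(cos(2t)·(-1,0) + sin(2t)·(3,-1)), X_2 = e^(-4t)(sin(2t)·(-1,0) - cos(2t)·(3,-1)).
General solution: K_1X_1 + K_2X_2.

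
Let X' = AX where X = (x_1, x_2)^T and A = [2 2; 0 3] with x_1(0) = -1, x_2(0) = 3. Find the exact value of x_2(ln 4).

192

A = [[2,2],[0,3]]; eigenvalues λ = 3, 2.
Eigenvectors: (2,1) for λ=3, (-1,0) for λ=2.
From the initial condition, c_1 = 3, c_2 = 7.
x_2(ln 4) = (3)(4^3)(1) + (7)(4^2)(0) = 192.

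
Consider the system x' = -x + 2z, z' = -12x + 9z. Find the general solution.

x(t) = c_1e^(5t) + c_2e^(3t), z(t) = 3c_1e^(5t) + 2c_2e^(3t)

Coefficient matrix A = [[-1, 2], [-12, 9]].
Characteristic polynomial det(A - λI) = λ^2 - 8λ + 15 = 0.
Eigenvalues λ = 5, 3.
For λ=5: (A-λI) row 1 is [-6, 2], so an eigenvector is (1, 3).
For λ=3: (A-λI) row 1 is [-4, 2], so an eigenvector is (1, 2).
General solution: c_1e^(5t)(1,3) + c_2e^(3t)(1,2).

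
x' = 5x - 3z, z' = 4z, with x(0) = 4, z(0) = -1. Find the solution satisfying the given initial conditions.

Coefficient matrix A = [[5, -3], [0, 4]].
Characteristic polynomial det(A - λI) = λ^2 - 9λ + 20 = 0.
Eigenvalues λ = 4, 5.
For λ=4: (A-λI) row 1 is [1, -3], so an eigenvector is (-3, -1).
For λ=5: (A-λI) row 1 is [0, -3], so an eigenvector is (-1, 0).
General solution: K_1e^(4t)(-3,-1) + K_2e^(5t)(-1,0).
Applying x(0)=4, z(0)=-1 gives K_1=1, K_2=-7.

x(t) = 7e^(5t) - 3e^(4t), z(t) = -e^(4t)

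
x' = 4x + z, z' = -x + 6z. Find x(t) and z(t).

Coefficient matrix A = [[4, 1], [-1, 6]].
Characteristic polynomial det(A - λI) = λ^2 - 10λ + 25 = 0.
Single eigenvalue λ = 5 with algebraic multiplicity 2.
Eigenvector v = (1,1); generalized eigenvector w with (A-λI)w=v is (2,3).
General solution: e^(5t)[C_1·v + C_2·(t·v + w)].

x(t) = C_1e^(5t) + C_2te^(5t) + 2C_2e^(5t), z(t) = C_1e^(5t) + C_2te^(5t) + 3C_2e^(5t)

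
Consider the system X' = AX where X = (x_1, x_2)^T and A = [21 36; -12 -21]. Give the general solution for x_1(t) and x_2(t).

x_1(t) = 2c_1e^(3t) + 3c_2e^(-3t), x_2(t) = -c_1e^(3t) - 2c_2e^(-3t)

Coefficient matrix A = [[21, 36], [-12, -21]].
Characteristic polynomial det(A - λI) = λ^2 - 9 = 0.
Eigenvalues λ = 3, -3.
For λ=3: (A-λI) row 1 is [18, 36], so an eigenvector is (2, -1).
For λ=-3: (A-λI) row 1 is [24, 36], so an eigenvector is (3, -2).
General solution: c_1e^(3t)(2,-1) + c_2e^(-3t)(3,-2).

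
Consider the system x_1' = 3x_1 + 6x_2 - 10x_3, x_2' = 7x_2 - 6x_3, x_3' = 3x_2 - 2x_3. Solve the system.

x_1(t) = C_1e^(3t) + 2C_2e^(4t) + 2C_3e^(t), x_2(t) = 2C_2e^(4t) + C_3e^(t), x_3(t) = C_2e^(4t) + C_3e^(t)

Coefficient matrix A = [[3, 6, -10], [0, 7, -6], [0, 3, -2]].
det(A - λI) = 0 gives eigenvalues λ = 3, 4, 1.
For λ=3: eigenvector (1,0,0).
For λ=4: eigenvector (2,2,1).
For λ=1: eigenvector (2,1,1).
General solution: C_1e^(3t)(1,0,0) + C_2e^(4t)(2,2,1) + C_3e^(t)(2,1,1).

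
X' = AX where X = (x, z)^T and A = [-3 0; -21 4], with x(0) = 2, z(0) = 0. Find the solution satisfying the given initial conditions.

Coefficient matrix A = [[-3, 0], [-21, 4]].
Characteristic polynomial det(A - λI) = λ^2 - λ - 12 = 0.
Eigenvalues λ = -3, 4.
For λ=-3: (A-λI) row 2 is [-21, 7], so an eigenvector is (-1, -3).
For λ=4: (A-λI) row 1 is [-7, 0], so an eigenvector is (0, 1).
General solution: K_1e^(-3t)(-1,-3) + K_2e^(4t)(0,1).
Applying x(0)=2, z(0)=0 gives K_1=-2, K_2=-6.

x(t) = 2e^(-3t), z(t) = -6e^(4t) + 6e^(-3t)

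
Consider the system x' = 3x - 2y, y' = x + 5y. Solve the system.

x(t) = C_1e^(4t)sin(t) - C_1e^(4t)cos(t) - C_2e^(4t)sin(t) - C_2e^(4t)cos(t), y(t) = -C_1e^(4t)sin(t) + C_2e^(4t)cos(t)

Coefficient matrix A = [[3, -2], [1, 5]].
Characteristic polynomial det(A - λI) = λ^2 - 8λ + 17 = 0.
Eigenvalues λ = 4 ± i (complex conjugate pair).
For λ=4+i: an eigenvector is (-1,0) - i(1,-1) = (-1 - i, 0 + i).
A real fundamental pair from Re and Im of e^((4+i)t)v: X_1 = e^(4t)(cos(t)·(-1,0) + sin(t)·(1,-1)), X_2 = e^(4t)(sin(t)·(-1,0) - cos(t)·(1,-1)).
General solution: C_1X_1 + C_2X_2.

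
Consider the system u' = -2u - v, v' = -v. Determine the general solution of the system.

u(t) = -c_1e^(-t) + c_2e^(-2t), v(t) = c_1e^(-t)

Coefficient matrix A = [[-2, -1], [0, -1]].
Characteristic polynomial det(A - λI) = λ^2 + 3λ + 2 = 0.
Eigenvalues λ = -1, -2.
For λ=-1: (A-λI) row 1 is [-1, -1], so an eigenvector is (-1, 1).
For λ=-2: (A-λI) row 1 is [0, -1], so an eigenvector is (1, 0).
General solution: c_1e^(-t)(-1,1) + c_2e^(-2t)(1,0).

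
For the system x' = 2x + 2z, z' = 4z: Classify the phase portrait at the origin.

unstable node

A = [[2,2],[0,4]]; det(A-λI) = λ^2 - 6λ + 8.
λ = 4, 2: both positive.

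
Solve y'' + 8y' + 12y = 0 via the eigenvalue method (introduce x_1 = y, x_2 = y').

y(t) = c_1e^(-6t) + c_2e^(-2t)

Let x_1 = y, x_2 = y'. Then x_1' = x_2 and x_2' = -12x_1 - 8x_2.
A = [[0,1],[-12,-8]]; det(A-λI) = λ^2 + 8λ + 12.
Eigenvalues λ = -6, -2 with eigenvectors (1,-6), (1,-2).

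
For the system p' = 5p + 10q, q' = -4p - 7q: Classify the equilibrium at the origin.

A = [[5,10],[-4,-7]]; det(A-λI) = λ^2 + 2λ + 5.
λ = -1 ± 2i: negative real part.

stable spiral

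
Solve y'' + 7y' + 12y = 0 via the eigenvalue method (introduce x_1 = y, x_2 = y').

Let x_1 = y, x_2 = y'. Then x_1' = x_2 and x_2' = -12x_1 - 7x_2.
A = [[0,1],[-12,-7]]; det(A-λI) = λ^2 + 7λ + 12.
Eigenvalues λ = -4, -3 with eigenvectors (1,-4), (1,-3).

y(t) = c_1e^(-4t) + c_2e^(-3t)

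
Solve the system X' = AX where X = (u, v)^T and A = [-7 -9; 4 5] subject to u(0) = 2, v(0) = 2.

Coefficient matrix A = [[-7, -9], [4, 5]].
Characteristic polynomial det(A - λI) = λ^2 + 2λ + 1 = 0.
Single eigenvalue λ = -1 with algebraic multiplicity 2.
Eigenvector v = (3,-2); generalized eigenvector w with (A-λI)w=v is (-2,1).
General solution: e^(-t)[C_1·v + C_2·(t·v + w)].
Applying u(0)=2, v(0)=2 gives C_1=-6, C_2=-10.

u(t) = -30te^(-t) + 2e^(-t), v(t) = 20te^(-t) + 2e^(-t)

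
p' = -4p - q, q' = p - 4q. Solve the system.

p(t) = c_1e^(-4t)sin(t) - c_2e^(-4t)cos(t), q(t) = -c_1e^(-4t)cos(t) - c_2e^(-4t)sin(t)

Coefficient matrix A = [[-4, -1], [1, -4]].
Characteristic polynomial det(A - λI) = λ^2 + 8λ + 17 = 0.
Eigenvalues λ = -4 ± i (complex conjugate pair).
For λ=-4+i: an eigenvector is (0,-1) - i(1,0) = (0 - i, -1).
A real fundamental pair from Re and Im of e^((-4+i)t)v: X_1 = e^(-4t)(cos(t)·(0,-1) + sin(t)·(1,0)), X_2 = e^(-4t)(sin(t)·(0,-1) - cos(t)·(1,0)).
General solution: c_1X_1 + c_2X_2.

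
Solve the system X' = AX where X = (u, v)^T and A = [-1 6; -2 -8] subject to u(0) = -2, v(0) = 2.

Coefficient matrix A = [[-1, 6], [-2, -8]].
Characteristic polynomial det(A - λI) = λ^2 + 9λ + 20 = 0.
Eigenvalues λ = -4, -5.
For λ=-4: (A-λI) row 1 is [3, 6], so an eigenvector is (2, -1).
For λ=-5: (A-λI) row 1 is [4, 6], so an eigenvector is (-3, 2).
General solution: c_1e^(-4t)(2,-1) + c_2e^(-5t)(-3,2).
Applying u(0)=-2, v(0)=2 gives c_1=2, c_2=2.

u(t) = 4e^(-4t) - 6e^(-5t), v(t) = -2e^(-4t) + 4e^(-5t)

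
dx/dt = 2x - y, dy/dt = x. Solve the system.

x(t) = -K_1e^(t) - K_2te^(t) - 2K_2e^(t), y(t) = -K_1e^(t) - K_2te^(t) - K_2e^(t)

Coefficient matrix A = [[2, -1], [1, 0]].
Characteristic polynomial det(A - λI) = λ^2 - 2λ + 1 = 0.
Single eigenvalue λ = 1 with algebraic multiplicity 2.
Eigenvector v = (-1,-1); generalized eigenvector w with (A-λI)w=v is (-2,-1).
General solution: e^(t)[K_1·v + K_2·(t·v + w)].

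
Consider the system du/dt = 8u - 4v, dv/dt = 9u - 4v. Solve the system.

Coefficient matrix A = [[8, -4], [9, -4]].
Characteristic polynomial det(A - λI) = λ^2 - 4λ + 4 = 0.
Single eigenvalue λ = 2 with algebraic multiplicity 2.
Eigenvector v = (-2,-3); generalized eigenvector w with (A-λI)w=v is (1,2).
General solution: e^(2t)[K_1·v + K_2·(t·v + w)].

u(t) = -2K_1e^(2t) - 2K_2te^(2t) + K_2e^(2t), v(t) = -3K_1e^(2t) - 3K_2te^(2t) + 2K_2e^(2t)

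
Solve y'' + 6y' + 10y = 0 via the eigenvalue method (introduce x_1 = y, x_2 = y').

y(t) = C_1e^(-3t)cos(t) + C_2e^(-3t)sin(t)

Let x_1 = y, x_2 = y'. Then x_1' = x_2 and x_2' = -10x_1 - 6x_2.
A = [[0,1],[-10,-6]]; det(A-λI) = λ^2 + 6λ + 10.
Eigenvalues λ = -3 ± i.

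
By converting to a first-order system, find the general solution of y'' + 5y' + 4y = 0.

Let x_1 = y, x_2 = y'. Then x_1' = x_2 and x_2' = -4x_1 - 5x_2.
A = [[0,1],[-4,-5]]; det(A-λI) = λ^2 + 5λ + 4.
Eigenvalues λ = -1, -4 with eigenvectors (1,-1), (1,-4).

y(t) = K_1e^(-t) + K_2e^(-4t)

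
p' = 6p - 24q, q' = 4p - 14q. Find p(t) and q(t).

Coefficient matrix A = [[6, -24], [4, -14]].
Characteristic polynomial det(A - λI) = λ^2 + 8λ + 12 = 0.
Eigenvalues λ = -6, -2.
For λ=-6: (A-λI) row 1 is [12, -24], so an eigenvector is (2, 1).
For λ=-2: (A-λI) row 1 is [8, -24], so an eigenvector is (-3, -1).
General solution: c_1e^(-6t)(2,1) + c_2e^(-2t)(-3,-1).

p(t) = 2c_1e^(-6t) - 3c_2e^(-2t), q(t) = c_1e^(-6t) - c_2e^(-2t)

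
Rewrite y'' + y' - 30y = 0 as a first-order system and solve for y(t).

y(t) = K_1e^(-6t) + K_2e^(5t)

Let x_1 = y, x_2 = y'. Then x_1' = x_2 and x_2' = 30x_1 - x_2.
A = [[0,1],[30,-1]]; det(A-λI) = λ^2 + λ - 30.
Eigenvalues λ = -6, 5 with eigenvectors (1,-6), (1,5).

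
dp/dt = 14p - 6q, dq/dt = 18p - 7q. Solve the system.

p(t) = c_1e^(2t) - 2c_2e^(5t), q(t) = 2c_1e^(2t) - 3c_2e^(5t)

Coefficient matrix A = [[14, -6], [18, -7]].
Characteristic polynomial det(A - λI) = λ^2 - 7λ + 10 = 0.
Eigenvalues λ = 2, 5.
For λ=2: (A-λI) row 1 is [12, -6], so an eigenvector is (1, 2).
For λ=5: (A-λI) row 1 is [9, -6], so an eigenvector is (-2, -3).
General solution: c_1e^(2t)(1,2) + c_2e^(5t)(-2,-3).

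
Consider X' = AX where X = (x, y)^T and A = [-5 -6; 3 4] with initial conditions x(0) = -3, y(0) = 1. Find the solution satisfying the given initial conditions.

Coefficient matrix A = [[-5, -6], [3, 4]].
Characteristic polynomial det(A - λI) = λ^2 + λ - 2 = 0.
Eigenvalues λ = 1, -2.
For λ=1: (A-λI) row 1 is [-6, -6], so an eigenvector is (-1, 1).
For λ=-2: (A-λI) row 1 is [-3, -6], so an eigenvector is (-2, 1).
General solution: c_1e^(t)(-1,1) + c_2e^(-2t)(-2,1).
Applying x(0)=-3, y(0)=1 gives c_1=-1, c_2=2.

x(t) = e^(t) - 4e^(-2t), y(t) = -e^(t) + 2e^(-2t)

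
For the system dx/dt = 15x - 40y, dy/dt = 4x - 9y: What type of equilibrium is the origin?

unstable spiral

A = [[15,-40],[4,-9]]; det(A-λI) = λ^2 - 6λ + 25.
λ = 3 ± 4i: positive real part.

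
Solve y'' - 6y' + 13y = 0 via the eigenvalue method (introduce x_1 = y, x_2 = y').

Let x_1 = y, x_2 = y'. Then x_1' = x_2 and x_2' = -13x_1 + 6x_2.
A = [[0,1],[-13,6]]; det(A-λI) = λ^2 - 6λ + 13.
Eigenvalues λ = 3 ± 2i.

y(t) = c_1e^(3t)cos(2t) + c_2e^(3t)sin(2t)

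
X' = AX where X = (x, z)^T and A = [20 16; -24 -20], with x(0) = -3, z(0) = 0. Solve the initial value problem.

Coefficient matrix A = [[20, 16], [-24, -20]].
Characteristic polynomial det(A - λI) = λ^2 - 16 = 0.
Eigenvalues λ = 4, -4.
For λ=4: (A-λI) row 1 is [16, 16], so an eigenvector is (1, -1).
For λ=-4: (A-λI) row 1 is [24, 16], so an eigenvector is (-2, 3).
General solution: K_1e^(4t)(1,-1) + K_2e^(-4t)(-2,3).
Applying x(0)=-3, z(0)=0 gives K_1=-9, K_2=-3.

x(t) = -9e^(4t) + 6e^(-4t), z(t) = 9e^(4t) - 9e^(-4t)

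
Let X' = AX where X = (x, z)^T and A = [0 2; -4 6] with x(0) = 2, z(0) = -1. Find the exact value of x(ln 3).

-198

A = [[0,2],[-4,6]]; eigenvalues λ = 4, 2.
Eigenvectors: (1,2) for λ=4, (-1,-1) for λ=2.
From the initial condition, c_1 = -3, c_2 = -5.
x(ln 3) = (-3)(3^4)(1) + (-5)(3^2)(-1) = -198.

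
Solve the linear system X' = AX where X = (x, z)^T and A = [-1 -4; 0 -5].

Coefficient matrix A = [[-1, -4], [0, -5]].
Characteristic polynomial det(A - λI) = λ^2 + 6λ + 5 = 0.
Eigenvalues λ = -1, -5.
For λ=-1: (A-λI) row 1 is [0, -4], so an eigenvector is (1, 0).
For λ=-5: (A-λI) row 1 is [4, -4], so an eigenvector is (-1, -1).
General solution: K_1e^(-t)(1,0) + K_2e^(-5t)(-1,-1).

x(t) = K_1e^(-t) - K_2e^(-5t), z(t) = -K_2e^(-5t)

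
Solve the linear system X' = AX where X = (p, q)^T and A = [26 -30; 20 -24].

p(t) = 3C_1e^(6t) - C_2e^(-4t), q(t) = 2C_1e^(6t) - C_2e^(-4t)

Coefficient matrix A = [[26, -30], [20, -24]].
Characteristic polynomial det(A - λI) = λ^2 - 2λ - 24 = 0.
Eigenvalues λ = 6, -4.
For λ=6: (A-λI) row 1 is [20, -30], so an eigenvector is (3, 2).
For λ=-4: (A-λI) row 1 is [30, -30], so an eigenvector is (-1, -1).
General solution: C_1e^(6t)(3,2) + C_2e^(-4t)(-1,-1).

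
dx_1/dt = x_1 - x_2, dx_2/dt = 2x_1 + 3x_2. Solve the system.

x_1(t) = -K_1e^(2t)cos(t) - K_2e^(2t)sin(t), x_2(t) = -K_1e^(2t)sin(t) + K_1e^(2t)cos(t) + K_2e^(2t)sin(t) + K_2e^(2t)cos(t)

Coefficient matrix A = [[1, -1], [2, 3]].
Characteristic polynomial det(A - λI) = λ^2 - 4λ + 5 = 0.
Eigenvalues λ = 2 ± i (complex conjugate pair).
For λ=2+i: an eigenvector is (-1,1) - i(0,-1) = (-1, 1 + i).
A real fundamental pair from Re and Im of e^((2+i)t)v: X_1 = e^(2t)(cos(t)·(-1,1) + sin(t)·(0,-1)), X_2 = e^(2t)(sin(t)·(-1,1) - cos(t)·(0,-1)).
General solution: K_1X_1 + K_2X_2.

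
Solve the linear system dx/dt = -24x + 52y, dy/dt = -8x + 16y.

Coefficient matrix A = [[-24, 52], [-8, 16]].
Characteristic polynomial det(A - λI) = λ^2 + 8λ + 32 = 0.
Eigenvalues λ = -4 ± 4i (complex conjugate pair).
For λ=-4+4i: an eigenvector is (3,1) - i(-2,-1) = (3 + 2i, 1 + i).
A real fundamental pair from Re and Im of e^((-4+4i)t)v: X_1 = e^(-4t)(cos(4t)·(3,1) + sin(4t)·(-2,-1)), X_2 = e^(-4t)(sin(4t)·(3,1) - cos(4t)·(-2,-1)).
General solution: K_1X_1 + K_2X_2.

x(t) = -2K_1e^(-4t)sin(4t) + 3K_1e^(-4t)cos(4t) + 3K_2e^(-4t)sin(4t) + 2K_2e^(-4t)cos(4t), y(t) = -K_1e^(-4t)sin(4t) + K_1e^(-4t)cos(4t) + K_2e^(-4t)sin(4t) + K_2e^(-4t)cos(4t)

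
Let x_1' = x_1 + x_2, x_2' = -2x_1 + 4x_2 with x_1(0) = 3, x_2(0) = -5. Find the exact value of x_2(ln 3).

A = [[1,1],[-2,4]]; eigenvalues λ = 2, 3.
Eigenvectors: (1,1) for λ=2, (1,2) for λ=3.
From the initial condition, c_1 = 11, c_2 = -8.
x_2(ln 3) = (11)(3^2)(1) + (-8)(3^3)(2) = -333.

-333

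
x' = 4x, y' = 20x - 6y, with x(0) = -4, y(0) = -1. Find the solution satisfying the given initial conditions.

x(t) = -4e^(4t), y(t) = -8e^(4t) + 7e^(-6t)

Coefficient matrix A = [[4, 0], [20, -6]].
Characteristic polynomial det(A - λI) = λ^2 + 2λ - 24 = 0.
Eigenvalues λ = -6, 4.
For λ=-6: (A-λI) row 1 is [10, 0], so an eigenvector is (0, -1).
For λ=4: (A-λI) row 2 is [20, -10], so an eigenvector is (1, 2).
General solution: c_1e^(-6t)(0,-1) + c_2e^(4t)(1,2).
Applying x(0)=-4, y(0)=-1 gives c_1=-7, c_2=-4.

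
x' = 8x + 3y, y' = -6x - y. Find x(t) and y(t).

x(t) = K_1e^(2t) - K_2e^(5t), y(t) = -2K_1e^(2t) + K_2e^(5t)

Coefficient matrix A = [[8, 3], [-6, -1]].
Characteristic polynomial det(A - λI) = λ^2 - 7λ + 10 = 0.
Eigenvalues λ = 2, 5.
For λ=2: (A-λI) row 1 is [6, 3], so an eigenvector is (1, -2).
For λ=5: (A-λI) row 1 is [3, 3], so an eigenvector is (-1, 1).
General solution: K_1e^(2t)(1,-2) + K_2e^(5t)(-1,1).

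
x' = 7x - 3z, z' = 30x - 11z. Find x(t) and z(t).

x(t) = C_1e^(-2t)sin(3t) - C_2e^(-2t)cos(3t), z(t) = 3C_1e^(-2t)sin(3t) - C_1e^(-2t)cos(3t) - C_2e^(-2t)sin(3t) - 3C_2e^(-2t)cos(3t)

Coefficient matrix A = [[7, -3], [30, -11]].
Characteristic polynomial det(A - λI) = λ^2 + 4λ + 13 = 0.
Eigenvalues λ = -2 ± 3i (complex conjugate pair).
For λ=-2+3i: an eigenvector is (0,-1) - i(1,3) = (0 - i, -1 - 3i).
A real fundamental pair from Re and Im of e^((-2+3i)t)v: X_1 = e^(-2t)(cos(3t)·(0,-1) + sin(3t)·(1,3)), X_2 = e^(-2t)(sin(3t)·(0,-1) - cos(3t)·(1,3)).
General solution: C_1X_1 + C_2X_2.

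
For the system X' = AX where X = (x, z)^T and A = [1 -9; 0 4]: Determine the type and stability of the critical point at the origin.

unstable node

A = [[1,-9],[0,4]]; det(A-λI) = λ^2 - 5λ + 4.
λ = 4, 1: both positive.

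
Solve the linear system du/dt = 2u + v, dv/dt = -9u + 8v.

u(t) = K_1e^(5t) + K_2te^(5t) - K_2e^(5t), v(t) = 3K_1e^(5t) + 3K_2te^(5t) - 2K_2e^(5t)

Coefficient matrix A = [[2, 1], [-9, 8]].
Characteristic polynomial det(A - λI) = λ^2 - 10λ + 25 = 0.
Single eigenvalue λ = 5 with algebraic multiplicity 2.
Eigenvector v = (1,3); generalized eigenvector w with (A-λI)w=v is (-1,-2).
General solution: e^(5t)[K_1·v + K_2·(t·v + w)].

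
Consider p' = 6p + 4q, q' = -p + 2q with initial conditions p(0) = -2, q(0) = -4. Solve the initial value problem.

Coefficient matrix A = [[6, 4], [-1, 2]].
Characteristic polynomial det(A - λI) = λ^2 - 8λ + 16 = 0.
Single eigenvalue λ = 4 with algebraic multiplicity 2.
Eigenvector v = (2,-1); generalized eigenvector w with (A-λI)w=v is (1,0).
General solution: e^(4t)[c_1·v + c_2·(t·v + w)].
Applying p(0)=-2, q(0)=-4 gives c_1=4, c_2=-10.

p(t) = -20te^(4t) - 2e^(4t), q(t) = 10te^(4t) - 4e^(4t)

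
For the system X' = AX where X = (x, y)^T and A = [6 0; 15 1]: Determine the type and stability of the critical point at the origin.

unstable node

A = [[6,0],[15,1]]; det(A-λI) = λ^2 - 7λ + 6.
λ = 6, 1: both positive.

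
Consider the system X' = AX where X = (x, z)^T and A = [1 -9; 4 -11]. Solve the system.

Coefficient matrix A = [[1, -9], [4, -11]].
Characteristic polynomial det(A - λI) = λ^2 + 10λ + 25 = 0.
Single eigenvalue λ = -5 with algebraic multiplicity 2.
Eigenvector v = (3,2); generalized eigenvector w with (A-λI)w=v is (2,1).
General solution: e^(-5t)[C_1·v + C_2·(t·v + w)].

x(t) = 3C_1e^(-5t) + 3C_2te^(-5t) + 2C_2e^(-5t), z(t) = 2C_1e^(-5t) + 2C_2te^(-5t) + C_2e^(-5t)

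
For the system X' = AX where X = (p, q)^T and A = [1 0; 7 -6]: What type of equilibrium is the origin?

saddle

A = [[1,0],[7,-6]]; det(A-λI) = λ^2 + 5λ - 6.
λ = -6, 1: opposite signs.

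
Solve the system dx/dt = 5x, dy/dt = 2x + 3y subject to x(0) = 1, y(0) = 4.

Coefficient matrix A = [[5, 0], [2, 3]].
Characteristic polynomial det(A - λI) = λ^2 - 8λ + 15 = 0.
Eigenvalues λ = 5, 3.
For λ=5: (A-λI) row 2 is [2, -2], so an eigenvector is (-1, -1).
For λ=3: (A-λI) row 1 is [2, 0], so an eigenvector is (0, 1).
General solution: C_1e^(5t)(-1,-1) + C_2e^(3t)(0,1).
Applying x(0)=1, y(0)=4 gives C_1=-1, C_2=3.

x(t) = e^(5t), y(t) = e^(5t) + 3e^(3t)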